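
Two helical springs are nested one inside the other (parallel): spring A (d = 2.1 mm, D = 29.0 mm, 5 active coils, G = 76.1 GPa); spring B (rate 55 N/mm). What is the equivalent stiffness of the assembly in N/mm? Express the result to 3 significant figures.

56.5 N/mm

k_A = Gd⁴/(8D³N_a) = (76.1×10³)(2.1⁴)/(8·29.0³·5) = 1.5171 N/mm
Parallel: k_eq = 1.5171 + 55 = 56.517 N/mm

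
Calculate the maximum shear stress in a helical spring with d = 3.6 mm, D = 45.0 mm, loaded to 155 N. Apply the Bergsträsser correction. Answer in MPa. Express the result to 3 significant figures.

421 MPa

Spring index C = D/d = 45.0/3.6 = 12.5000
K_B = (4C+2)/(4C−3) = 52.000/47.000 = 1.1064
τ₀ = 8FD/(πd³) = 8·155·45.0/(π·3.6³) = 55800/146.57 = 380.69 MPa
τ_max = K·τ₀ = 1.1064 × 380.69 = 421.19 MPa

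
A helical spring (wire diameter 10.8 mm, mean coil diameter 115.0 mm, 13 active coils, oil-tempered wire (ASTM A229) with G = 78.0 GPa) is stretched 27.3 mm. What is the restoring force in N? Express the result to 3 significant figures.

183 N

k = Gd⁴/(8D³N_a) = (78.0×10³)(10.8⁴)/(8·115.0³·13) = 6.7091 N/mm
F = k·δ = 6.7091 × 27.3 = 183.16 N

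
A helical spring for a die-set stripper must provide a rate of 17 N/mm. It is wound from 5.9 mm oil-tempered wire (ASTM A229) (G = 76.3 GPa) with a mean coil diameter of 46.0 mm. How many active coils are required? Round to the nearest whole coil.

N_a = Gd⁴/(8D³k) = (76.3×10³ × 5.9⁴)/(8 × 46.0³ × 17)
    = 9.24555e+07 / 1.32377e+07 = 6.984 → 7 coils

7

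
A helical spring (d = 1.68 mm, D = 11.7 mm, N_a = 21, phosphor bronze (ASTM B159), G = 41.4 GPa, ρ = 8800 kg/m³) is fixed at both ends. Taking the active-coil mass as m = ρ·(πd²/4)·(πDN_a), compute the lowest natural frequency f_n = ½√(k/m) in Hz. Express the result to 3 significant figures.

k = Gd⁴/(8D³N_a) = (41.4×10³)(1.68⁴)/(8·11.7³·21) = 1.2257 N/mm = 1225.7 N/m
Wire length L = πDN_a = π·11.7·21 = 771.89 mm
m = ρ·(πd²/4)·L = 8800 × 2.2167×10⁻⁶ m² × 0.77189 m = 0.015057 kg
f_n = ½√(k/m) = 0.5·√(1225.7/0.015057) = 0.5·√(81400) = 142.65 Hz

143 Hz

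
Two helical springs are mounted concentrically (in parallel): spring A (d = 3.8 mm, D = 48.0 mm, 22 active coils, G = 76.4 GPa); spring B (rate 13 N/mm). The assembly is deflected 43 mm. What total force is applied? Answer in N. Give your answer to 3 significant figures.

k_A = Gd⁴/(8D³N_a) = (76.4×10³)(3.8⁴)/(8·48.0³·22) = 0.81845 N/mm
Parallel: k_eq = 0.81845 + 13 = 13.818 N/mm
F = k_eq·δ = 13.818·43 = 594.19 N

594 N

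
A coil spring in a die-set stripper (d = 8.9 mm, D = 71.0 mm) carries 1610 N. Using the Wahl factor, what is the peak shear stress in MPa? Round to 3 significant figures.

489 MPa

Spring index C = D/d = 71.0/8.9 = 7.9775
K_W = (4C−1)/(4C−4) + 0.615/C = 30.910/27.910 + 0.0771 = 1.1846
τ₀ = 8FD/(πd³) = 8·1610·71.0/(π·8.9³) = 914480/2214.7 = 412.91 MPa
τ_max = K·τ₀ = 1.1846 × 412.91 = 489.12 MPa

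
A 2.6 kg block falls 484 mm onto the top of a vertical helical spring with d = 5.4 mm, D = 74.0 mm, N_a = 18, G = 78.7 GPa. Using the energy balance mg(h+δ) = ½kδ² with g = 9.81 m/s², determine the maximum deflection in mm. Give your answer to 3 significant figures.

k = Gd⁴/(8D³N_a) = (78.7×10³)(5.4⁴)/(8·74.0³·18) = 1.1468 N/mm
W = mg = 2.6 × 9.81 = 25.506 N
½kδ² − Wδ − Wh = 0 → δ = (W + √(W² + 2kWh))/k
δ = (25.506 + √(650.56 + 28314.6))/1.1468 = (25.506 + 170.19)/1.1468 = 170.64 mm

171 mm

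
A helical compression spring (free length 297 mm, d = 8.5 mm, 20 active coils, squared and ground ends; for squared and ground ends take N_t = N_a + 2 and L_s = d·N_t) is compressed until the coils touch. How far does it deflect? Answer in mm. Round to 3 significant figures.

N_t = 22; L_s = 8.5·22 = 187 mm
δ_solid = L₀ − L_s = 297 − 187 = 110 mm

110 mm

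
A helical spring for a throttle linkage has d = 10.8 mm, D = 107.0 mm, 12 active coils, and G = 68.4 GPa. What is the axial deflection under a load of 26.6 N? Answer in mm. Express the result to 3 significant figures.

k = Gd⁴/(8D³N_a) = (68.4×10³)(10.8⁴)/(8·107.0³·12) = 7.9128 N/mm
δ = F/k = 26.6 / 7.9128 = 3.3617 mm

3.36 mm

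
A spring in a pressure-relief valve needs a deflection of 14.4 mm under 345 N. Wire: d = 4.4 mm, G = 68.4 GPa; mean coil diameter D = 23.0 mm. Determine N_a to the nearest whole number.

Required rate k = F/δ = 345/14.4 = 23.958 N/mm
N_a = Gd⁴/(8D³k) = (68.4×10³ × 4.4⁴)/(8 × 23.0³ × 23.958)
    = 2.5637e+07 / 2.33201e+06 = 10.99 → 11 coils

11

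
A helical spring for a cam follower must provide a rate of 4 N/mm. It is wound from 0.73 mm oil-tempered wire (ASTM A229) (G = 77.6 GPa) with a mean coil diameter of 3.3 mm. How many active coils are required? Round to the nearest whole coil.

19

N_a = Gd⁴/(8D³k) = (77.6×10³ × 0.73⁴)/(8 × 3.3³ × 4)
    = 22037 / 1149.98 = 19.16 → 19 coils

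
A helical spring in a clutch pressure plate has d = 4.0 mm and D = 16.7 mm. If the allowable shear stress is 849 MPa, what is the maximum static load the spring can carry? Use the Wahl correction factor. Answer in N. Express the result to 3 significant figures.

C = D/d = 16.7/4.0 = 4.1750
K_W = (4C−1)/(4C−4) + 0.615/C = 15.700/12.700 + 0.1473 = 1.3835
τ_max = K·8FD/(πd³) → F_max = τ_allow·πd³/(8DK)
F_max = 849·π·4.0³/(8·16.7·1.3835) = 1.707e+05/184.84 = 923.51 N

924 N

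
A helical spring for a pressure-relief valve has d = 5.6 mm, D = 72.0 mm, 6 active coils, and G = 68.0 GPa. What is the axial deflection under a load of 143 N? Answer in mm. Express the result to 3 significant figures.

38.3 mm

k = Gd⁴/(8D³N_a) = (68.0×10³)(5.6⁴)/(8·72.0³·6) = 3.7327 N/mm
δ = F/k = 143 / 3.7327 = 38.31 mm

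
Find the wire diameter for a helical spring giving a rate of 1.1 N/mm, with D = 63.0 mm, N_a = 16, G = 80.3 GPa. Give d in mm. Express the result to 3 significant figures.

d = (8D³N_a·k / G)^(1/4) = (8·63.0³·16·1.1 / (80.3×10³))^0.25
  = (438.44)^0.25 = 4.5759 mm

4.58 mm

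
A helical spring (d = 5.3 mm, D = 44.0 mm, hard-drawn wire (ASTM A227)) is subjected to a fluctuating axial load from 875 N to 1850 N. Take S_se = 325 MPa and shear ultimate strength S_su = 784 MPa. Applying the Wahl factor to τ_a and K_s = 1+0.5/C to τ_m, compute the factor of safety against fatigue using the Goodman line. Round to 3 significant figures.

0.368

C = D/d = 44.0/5.3 = 8.3019; K_W = (4C−1)/(4C−4)+0.615/C = 1.1768; K_s = 1+0.5/C = 1.0602
F_a = (F_max−F_min)/2 = 487.5 N; F_m = (F_max+F_min)/2 = 1362.5 N
τ_a = K_W·8F_aD/(πd³) = 1.1768 × 366.89 = 431.76 MPa
τ_m = K_s·8F_mD/(πd³) = 1.0602 × 1025.4 = 1087.2 MPa
Goodman: 1/n_f = τ_a/S_se + τ_m/S_su = 431.76/325 + 1087.2/784 = 1.32848 + 1.38671 = 2.7152
n_f = 1/2.7152 = 0.3683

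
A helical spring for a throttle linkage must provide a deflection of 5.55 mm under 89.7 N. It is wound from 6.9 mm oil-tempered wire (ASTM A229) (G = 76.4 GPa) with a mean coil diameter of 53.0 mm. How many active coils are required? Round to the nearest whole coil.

Required rate k = F/δ = 89.7/5.55 = 16.162 N/mm
N_a = Gd⁴/(8D³k) = (76.4×10³ × 6.9⁴)/(8 × 53.0³ × 16.162)
    = 1.73177e+08 / 1.92494e+07 = 8.996 → 9 coils

9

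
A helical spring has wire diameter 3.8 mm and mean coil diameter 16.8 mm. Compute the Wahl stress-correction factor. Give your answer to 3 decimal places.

C = D/d = 16.8/3.8 = 4.4211
K_W = (4C−1)/(4C−4) + 0.615/C = 16.684/13.684 + 0.1391 = 1.3583

1.358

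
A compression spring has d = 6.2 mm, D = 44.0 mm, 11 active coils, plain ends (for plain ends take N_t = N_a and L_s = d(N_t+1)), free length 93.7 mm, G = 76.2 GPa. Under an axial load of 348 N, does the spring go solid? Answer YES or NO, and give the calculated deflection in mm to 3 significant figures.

YES, δ = 23.2 mm

k = Gd⁴/(8D³N_a) = (76.2×10³)(6.2⁴)/(8·44.0³·11) = 15.02 N/mm
N_t = 11; L_s = 6.2·12 = 74.4 mm; δ_solid = L₀ − L_s = 93.7 − 74.4 = 19.3 mm
δ = F/k = 348/15.02 = 23.169 mm
δ ≥ δ_solid → spring goes solid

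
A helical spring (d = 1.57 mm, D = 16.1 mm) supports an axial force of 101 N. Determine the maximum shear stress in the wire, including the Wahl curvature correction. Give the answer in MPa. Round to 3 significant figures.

1220 MPa

Spring index C = D/d = 16.1/1.57 = 10.2548
K_W = (4C−1)/(4C−4) + 0.615/C = 40.019/37.019 + 0.0600 = 1.1410
τ₀ = 8FD/(πd³) = 8·101·16.1/(π·1.57³) = 13008.8/12.158 = 1070 MPa
τ_max = K·τ₀ = 1.1410 × 1070 = 1220.9 MPa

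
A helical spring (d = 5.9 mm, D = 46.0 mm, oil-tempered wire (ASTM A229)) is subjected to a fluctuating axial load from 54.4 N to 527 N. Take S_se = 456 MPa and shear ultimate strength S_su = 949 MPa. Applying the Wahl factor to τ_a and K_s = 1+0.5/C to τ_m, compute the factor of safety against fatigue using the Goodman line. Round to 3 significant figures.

1.86

C = D/d = 46.0/5.9 = 7.7966; K_W = (4C−1)/(4C−4)+0.615/C = 1.1892; K_s = 1+0.5/C = 1.0641
F_a = (F_max−F_min)/2 = 236.3 N; F_m = (F_max+F_min)/2 = 290.7 N
τ_a = K_W·8F_aD/(πd³) = 1.1892 × 134.77 = 160.28 MPa
τ_m = K_s·8F_mD/(πd³) = 1.0641 × 165.8 = 176.43 MPa
Goodman: 1/n_f = τ_a/S_se + τ_m/S_su = 160.28/456 + 176.43/949 = 0.35148 + 0.18592 = 0.5374
n_f = 1/0.5374 = 1.861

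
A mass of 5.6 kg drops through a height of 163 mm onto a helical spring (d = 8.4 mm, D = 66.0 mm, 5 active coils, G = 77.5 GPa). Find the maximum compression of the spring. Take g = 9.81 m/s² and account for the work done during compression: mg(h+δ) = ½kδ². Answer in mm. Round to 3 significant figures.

24.8 mm

k = Gd⁴/(8D³N_a) = (77.5×10³)(8.4⁴)/(8·66.0³·5) = 33.553 N/mm
W = mg = 5.6 × 9.81 = 54.936 N
½kδ² − Wδ − Wh = 0 → δ = (W + √(W² + 2kWh))/k
δ = (54.936 + √(3018 + 600899))/33.553 = (54.936 + 777.12)/33.553 = 24.799 mm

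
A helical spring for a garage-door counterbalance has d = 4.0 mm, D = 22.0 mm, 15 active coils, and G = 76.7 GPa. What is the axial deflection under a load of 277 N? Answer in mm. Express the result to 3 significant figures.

k = Gd⁴/(8D³N_a) = (76.7×10³)(4.0⁴)/(8·22.0³·15) = 15.367 N/mm
δ = F/k = 277 / 15.367 = 18.026 mm

18.0 mm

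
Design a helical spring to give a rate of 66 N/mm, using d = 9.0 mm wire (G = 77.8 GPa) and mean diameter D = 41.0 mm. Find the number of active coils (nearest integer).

14

N_a = Gd⁴/(8D³k) = (77.8×10³ × 9.0⁴)/(8 × 41.0³ × 66)
    = 5.10446e+08 / 3.63903e+07 = 14.03 → 14 coils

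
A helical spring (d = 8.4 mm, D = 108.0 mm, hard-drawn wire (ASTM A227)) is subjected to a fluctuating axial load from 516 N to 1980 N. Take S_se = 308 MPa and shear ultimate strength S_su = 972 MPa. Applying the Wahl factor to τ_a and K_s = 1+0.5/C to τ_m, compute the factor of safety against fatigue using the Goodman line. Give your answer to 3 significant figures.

0.542

C = D/d = 108.0/8.4 = 12.8571; K_W = (4C−1)/(4C−4)+0.615/C = 1.1111; K_s = 1+0.5/C = 1.0389
F_a = (F_max−F_min)/2 = 732 N; F_m = (F_max+F_min)/2 = 1248 N
τ_a = K_W·8F_aD/(πd³) = 1.1111 × 339.65 = 377.39 MPa
τ_m = K_s·8F_mD/(πd³) = 1.0389 × 579.08 = 601.6 MPa
Goodman: 1/n_f = τ_a/S_se + τ_m/S_su = 377.39/308 + 601.6/972 = 1.22528 + 0.61893 = 1.8442
n_f = 1/1.8442 = 0.5422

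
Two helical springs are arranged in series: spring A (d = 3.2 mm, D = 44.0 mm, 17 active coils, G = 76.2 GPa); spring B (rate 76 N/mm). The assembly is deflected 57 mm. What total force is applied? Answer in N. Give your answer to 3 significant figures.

39.0 N

k_A = Gd⁴/(8D³N_a) = (76.2×10³)(3.2⁴)/(8·44.0³·17) = 0.6897 N/mm
Series: 1/k_eq = 1/0.6897 + 1/76 = 1.4631; k_eq = 0.68349 N/mm
F = k_eq·δ = 0.68349·57 = 38.959 N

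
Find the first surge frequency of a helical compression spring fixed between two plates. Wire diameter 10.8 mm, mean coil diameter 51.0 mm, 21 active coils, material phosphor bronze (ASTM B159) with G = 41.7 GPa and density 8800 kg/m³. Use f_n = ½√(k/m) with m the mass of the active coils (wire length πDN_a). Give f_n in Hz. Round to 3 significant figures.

k = Gd⁴/(8D³N_a) = (41.7×10³)(10.8⁴)/(8·51.0³·21) = 25.457 N/mm = 25457 N/m
Wire length L = πDN_a = π·51.0·21 = 3364.6 mm
m = ρ·(πd²/4)·L = 8800 × 91.609×10⁻⁶ m² × 3.3646 m = 2.7124 kg
f_n = ½√(k/m) = 0.5·√(25457/2.7124) = 0.5·√(9385.4) = 48.439 Hz

48.4 Hz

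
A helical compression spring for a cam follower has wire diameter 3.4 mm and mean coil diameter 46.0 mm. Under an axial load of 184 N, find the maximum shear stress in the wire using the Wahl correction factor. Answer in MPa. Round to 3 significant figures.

606 MPa

Spring index C = D/d = 46.0/3.4 = 13.5294
K_W = (4C−1)/(4C−4) + 0.615/C = 53.118/50.118 + 0.0455 = 1.1053
τ₀ = 8FD/(πd³) = 8·184·46.0/(π·3.4³) = 67712/123.48 = 548.38 MPa
τ_max = K·τ₀ = 1.1053 × 548.38 = 606.13 MPa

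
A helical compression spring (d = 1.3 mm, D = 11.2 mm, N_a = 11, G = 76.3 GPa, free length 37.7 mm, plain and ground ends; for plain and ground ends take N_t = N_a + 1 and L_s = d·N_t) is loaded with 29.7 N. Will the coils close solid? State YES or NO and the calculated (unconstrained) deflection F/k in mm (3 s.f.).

k = Gd⁴/(8D³N_a) = (76.3×10³)(1.3⁴)/(8·11.2³·11) = 1.7626 N/mm
N_t = 12; L_s = 1.3·12 = 15.6 mm; δ_solid = L₀ − L_s = 37.7 − 15.6 = 22.1 mm
δ = F/k = 29.7/1.7626 = 16.85 mm
δ < δ_solid → spring does not go solid

NO, δ = 16.8 mm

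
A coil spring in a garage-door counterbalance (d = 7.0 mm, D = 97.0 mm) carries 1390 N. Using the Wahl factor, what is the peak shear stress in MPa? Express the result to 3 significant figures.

Spring index C = D/d = 97.0/7.0 = 13.8571
K_W = (4C−1)/(4C−4) + 0.615/C = 54.429/51.429 + 0.0444 = 1.1027
τ₀ = 8FD/(πd³) = 8·1390·97.0/(π·7.0³) = 1.07864e+06/1077.6 = 1001 MPa
τ_max = K·τ₀ = 1.1027 × 1001 = 1103.8 MPa

1100 MPa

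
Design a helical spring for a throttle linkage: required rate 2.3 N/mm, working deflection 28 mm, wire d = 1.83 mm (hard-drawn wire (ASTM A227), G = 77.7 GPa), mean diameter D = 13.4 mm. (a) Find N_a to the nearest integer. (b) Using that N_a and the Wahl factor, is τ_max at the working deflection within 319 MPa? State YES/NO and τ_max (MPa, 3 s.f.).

N_a = Gd⁴/(8D³k) = (77.7×10³)(1.83⁴)/(8·13.4³·2.3) = 19.68 → N_a = 20
Actual rate k = Gd⁴/(8D³·20) = 2.2636 N/mm
Working load F = kδ = 2.2636·28 = 63.38 N
C = 13.4/1.83 = 7.3224; K_W = (4C−1)/(4C−4)+0.615/C = 1.2026
τ_max = K_W·8FD/(πd³) = 1.2026·352.89 = 424.39 MPa
τ_max > 319 MPa → exceeds allowable

(a) 20 coils; (b) NO, τ_max = 424 MPa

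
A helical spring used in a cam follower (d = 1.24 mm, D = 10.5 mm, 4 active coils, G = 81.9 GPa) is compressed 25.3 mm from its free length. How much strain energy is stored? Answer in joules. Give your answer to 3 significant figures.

1.67 J

k = Gd⁴/(8D³N_a) = (81.9×10³)(1.24⁴)/(8·10.5³·4) = 5.227 N/mm
U = ½kδ² = 0.5 × 5.227 × 25.3² = 1672.9 N·mm = 1.6729 J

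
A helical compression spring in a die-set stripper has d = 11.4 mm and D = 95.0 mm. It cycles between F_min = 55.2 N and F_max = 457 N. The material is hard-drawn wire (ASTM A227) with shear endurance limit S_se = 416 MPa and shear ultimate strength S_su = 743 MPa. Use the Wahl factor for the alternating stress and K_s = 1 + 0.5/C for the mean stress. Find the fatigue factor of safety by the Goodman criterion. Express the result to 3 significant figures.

C = D/d = 95.0/11.4 = 8.3333; K_W = (4C−1)/(4C−4)+0.615/C = 1.1761; K_s = 1+0.5/C = 1.0600
F_a = (F_max−F_min)/2 = 200.9 N; F_m = (F_max+F_min)/2 = 256.1 N
τ_a = K_W·8F_aD/(πd³) = 1.1761 × 32.804 = 38.58 MPa
τ_m = K_s·8F_mD/(πd³) = 1.0600 × 41.818 = 44.327 MPa
Goodman: 1/n_f = τ_a/S_se + τ_m/S_su = 38.58/416 + 44.327/743 = 0.09274 + 0.05966 = 0.1524
n_f = 1/0.1524 = 6.562

6.56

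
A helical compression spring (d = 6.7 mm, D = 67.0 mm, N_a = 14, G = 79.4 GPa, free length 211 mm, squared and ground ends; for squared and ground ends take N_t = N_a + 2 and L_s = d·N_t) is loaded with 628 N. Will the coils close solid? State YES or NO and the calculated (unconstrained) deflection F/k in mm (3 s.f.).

YES, δ = 132 mm

k = Gd⁴/(8D³N_a) = (79.4×10³)(6.7⁴)/(8·67.0³·14) = 4.7498 N/mm
N_t = 16; L_s = 6.7·16 = 107.2 mm; δ_solid = L₀ − L_s = 211 − 107.2 = 103.8 mm
δ = F/k = 628/4.7498 = 132.22 mm
δ ≥ δ_solid → spring goes solid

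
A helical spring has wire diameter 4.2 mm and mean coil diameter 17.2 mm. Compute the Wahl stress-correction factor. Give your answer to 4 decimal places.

1.3925

C = D/d = 17.2/4.2 = 4.0952
K_W = (4C−1)/(4C−4) + 0.615/C = 15.381/12.381 + 0.1502 = 1.3925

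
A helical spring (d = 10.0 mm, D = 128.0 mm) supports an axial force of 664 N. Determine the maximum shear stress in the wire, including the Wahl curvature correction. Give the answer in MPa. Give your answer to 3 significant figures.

Spring index C = D/d = 128.0/10.0 = 12.8000
K_W = (4C−1)/(4C−4) + 0.615/C = 50.200/47.200 + 0.0480 = 1.1116
τ₀ = 8FD/(πd³) = 8·664·128.0/(π·10.0³) = 679936/3141.6 = 216.43 MPa
τ_max = K·τ₀ = 1.1116 × 216.43 = 240.59 MPa

241 MPa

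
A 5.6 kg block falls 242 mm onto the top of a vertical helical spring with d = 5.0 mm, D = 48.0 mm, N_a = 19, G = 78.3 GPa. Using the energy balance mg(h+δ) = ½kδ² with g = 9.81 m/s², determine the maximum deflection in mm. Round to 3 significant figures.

k = Gd⁴/(8D³N_a) = (78.3×10³)(5.0⁴)/(8·48.0³·19) = 2.9112 N/mm
W = mg = 5.6 × 9.81 = 54.936 N
½kδ² − Wδ − Wh = 0 → δ = (W + √(W² + 2kWh))/k
δ = (54.936 + √(3018 + 77406.4))/2.9112 = (54.936 + 283.59)/2.9112 = 116.28 mm

116 mm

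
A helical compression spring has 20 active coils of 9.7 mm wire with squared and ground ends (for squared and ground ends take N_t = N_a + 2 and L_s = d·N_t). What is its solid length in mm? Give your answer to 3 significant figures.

squared and ground ends: N_t = N_a + 2 = 20 + 2 = 22
L_s = d·N_t = 9.7 × 22 = 213.4 mm

213 mm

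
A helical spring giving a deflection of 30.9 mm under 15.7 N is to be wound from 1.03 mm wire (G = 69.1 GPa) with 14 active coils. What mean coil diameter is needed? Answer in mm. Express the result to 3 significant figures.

11.1 mm

Required rate k = F/δ = 15.7/30.9 = 0.50809 N/mm
D = (Gd⁴/(8N_a·k))^(1/3) = (69.1×10³·1.03⁴/(8·14·0.50809))^(1/3)
  = (1366.68)^(1/3) = 11.0974 mm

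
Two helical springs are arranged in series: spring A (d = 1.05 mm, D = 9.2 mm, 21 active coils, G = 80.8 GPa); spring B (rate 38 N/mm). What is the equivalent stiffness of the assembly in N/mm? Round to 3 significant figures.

k_A = Gd⁴/(8D³N_a) = (80.8×10³)(1.05⁴)/(8·9.2³·21) = 0.75075 N/mm
Series: 1/k_eq = 1/0.75075 + 1/38 = 1.3583; k_eq = 0.73621 N/mm

0.736 N/mm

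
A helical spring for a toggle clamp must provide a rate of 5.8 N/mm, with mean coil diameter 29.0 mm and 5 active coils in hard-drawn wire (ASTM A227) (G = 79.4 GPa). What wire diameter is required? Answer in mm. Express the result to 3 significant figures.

2.91 mm

d = (8D³N_a·k / G)^(1/4) = (8·29.0³·5·5.8 / (79.4×10³))^0.25
  = (71.263)^0.25 = 2.9055 mm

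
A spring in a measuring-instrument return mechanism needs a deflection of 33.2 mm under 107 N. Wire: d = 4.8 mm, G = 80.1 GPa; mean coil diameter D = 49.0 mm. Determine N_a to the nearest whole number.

Required rate k = F/δ = 107/33.2 = 3.2229 N/mm
N_a = Gd⁴/(8D³k) = (80.1×10³ × 4.8⁴)/(8 × 49.0³ × 3.2229)
    = 4.25204e+07 / 3.03336e+06 = 14.02 → 14 coils

14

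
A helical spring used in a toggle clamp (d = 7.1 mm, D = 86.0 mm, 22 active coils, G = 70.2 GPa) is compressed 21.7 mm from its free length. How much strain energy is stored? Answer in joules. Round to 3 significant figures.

k = Gd⁴/(8D³N_a) = (70.2×10³)(7.1⁴)/(8·86.0³·22) = 1.5935 N/mm
U = ½kδ² = 0.5 × 1.5935 × 21.7² = 375.19 N·mm = 0.37519 J

0.375 J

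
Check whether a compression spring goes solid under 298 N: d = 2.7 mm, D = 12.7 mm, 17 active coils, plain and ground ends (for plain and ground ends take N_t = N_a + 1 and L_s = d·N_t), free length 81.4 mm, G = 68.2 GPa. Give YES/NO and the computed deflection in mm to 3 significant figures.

k = Gd⁴/(8D³N_a) = (68.2×10³)(2.7⁴)/(8·12.7³·17) = 13.01 N/mm
N_t = 18; L_s = 2.7·18 = 48.6 mm; δ_solid = L₀ − L_s = 81.4 − 48.6 = 32.8 mm
δ = F/k = 298/13.01 = 22.905 mm
δ < δ_solid → spring does not go solid

NO, δ = 22.9 mm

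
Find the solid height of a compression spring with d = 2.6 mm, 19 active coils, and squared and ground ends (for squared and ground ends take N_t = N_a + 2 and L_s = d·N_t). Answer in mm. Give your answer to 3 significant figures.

squared and ground ends: N_t = N_a + 2 = 19 + 2 = 21
L_s = d·N_t = 2.6 × 21 = 54.6 mm

54.6 mm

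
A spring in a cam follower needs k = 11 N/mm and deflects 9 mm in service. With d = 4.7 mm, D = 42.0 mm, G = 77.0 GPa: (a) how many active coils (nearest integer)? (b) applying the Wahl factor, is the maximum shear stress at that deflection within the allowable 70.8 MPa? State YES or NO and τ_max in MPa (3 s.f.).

(a) 6 coils; (b) NO, τ_max = 114 MPa

N_a = Gd⁴/(8D³k) = (77.0×10³)(4.7⁴)/(8·42.0³·11) = 5.763 → N_a = 6
Actual rate k = Gd⁴/(8D³·6) = 10.566 N/mm
Working load F = kδ = 10.566·9 = 95.09 N
C = 42.0/4.7 = 8.9362; K_W = (4C−1)/(4C−4)+0.615/C = 1.1633
τ_max = K_W·8FD/(πd³) = 1.1633·97.956 = 113.95 MPa
τ_max > 70.8 MPa → exceeds allowable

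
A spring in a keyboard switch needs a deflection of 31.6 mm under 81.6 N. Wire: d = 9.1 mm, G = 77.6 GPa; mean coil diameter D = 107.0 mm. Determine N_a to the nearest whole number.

21

Required rate k = F/δ = 81.6/31.6 = 2.5823 N/mm
N_a = Gd⁴/(8D³k) = (77.6×10³ × 9.1⁴)/(8 × 107.0³ × 2.5823)
    = 5.32142e+08 / 2.53072e+07 = 21.03 → 21 coils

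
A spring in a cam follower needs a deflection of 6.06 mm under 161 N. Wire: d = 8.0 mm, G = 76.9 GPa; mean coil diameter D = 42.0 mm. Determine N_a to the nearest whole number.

20

Required rate k = F/δ = 161/6.06 = 26.568 N/mm
N_a = Gd⁴/(8D³k) = (76.9×10³ × 8.0⁴)/(8 × 42.0³ × 26.568)
    = 3.14982e+08 / 1.57468e+07 = 20 → 20 coils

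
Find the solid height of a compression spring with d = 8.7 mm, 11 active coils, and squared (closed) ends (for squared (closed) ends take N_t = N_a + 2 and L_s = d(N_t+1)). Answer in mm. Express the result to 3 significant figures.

122 mm

squared (closed) ends: N_t = N_a + 2 = 11 + 2 = 13
L_s = d·(N_t+1) = 8.7 × 14 = 121.8 mm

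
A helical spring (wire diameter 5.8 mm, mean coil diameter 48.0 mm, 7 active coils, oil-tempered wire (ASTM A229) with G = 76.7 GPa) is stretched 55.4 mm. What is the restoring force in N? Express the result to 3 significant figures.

k = Gd⁴/(8D³N_a) = (76.7×10³)(5.8⁴)/(8·48.0³·7) = 14.015 N/mm
F = k·δ = 14.015 × 55.4 = 776.44 N

776 N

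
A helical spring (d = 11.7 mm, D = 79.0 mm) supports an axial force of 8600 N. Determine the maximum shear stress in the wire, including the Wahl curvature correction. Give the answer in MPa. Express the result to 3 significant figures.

1320 MPa

Spring index C = D/d = 79.0/11.7 = 6.7521
K_W = (4C−1)/(4C−4) + 0.615/C = 26.009/23.009 + 0.0911 = 1.2215
τ₀ = 8FD/(πd³) = 8·8600·79.0/(π·11.7³) = 5.4352e+06/5031.6 = 1080.2 MPa
τ_max = K·τ₀ = 1.2215 × 1080.2 = 1319.4 MPa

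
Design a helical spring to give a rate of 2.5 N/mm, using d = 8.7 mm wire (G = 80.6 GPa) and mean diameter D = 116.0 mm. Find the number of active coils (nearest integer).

N_a = Gd⁴/(8D³k) = (80.6×10³ × 8.7⁴)/(8 × 116.0³ × 2.5)
    = 4.61755e+08 / 3.12179e+07 = 14.79 → 15 coils

15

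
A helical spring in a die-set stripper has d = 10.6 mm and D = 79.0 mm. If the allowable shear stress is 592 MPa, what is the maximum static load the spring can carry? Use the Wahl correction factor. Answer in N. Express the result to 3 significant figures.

2920 N

C = D/d = 79.0/10.6 = 7.4528
K_W = (4C−1)/(4C−4) + 0.615/C = 28.811/25.811 + 0.0825 = 1.1987
τ_max = K·8FD/(πd³) → F_max = τ_allow·πd³/(8DK)
F_max = 592·π·10.6³/(8·79.0·1.1987) = 2.2151e+06/757.61 = 2923.8 N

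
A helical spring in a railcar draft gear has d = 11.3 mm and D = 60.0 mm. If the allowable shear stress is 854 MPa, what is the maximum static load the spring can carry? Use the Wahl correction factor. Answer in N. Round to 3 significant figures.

C = D/d = 60.0/11.3 = 5.3097
K_W = (4C−1)/(4C−4) + 0.615/C = 20.239/17.239 + 0.1158 = 1.2898
τ_max = K·8FD/(πd³) → F_max = τ_allow·πd³/(8DK)
F_max = 854·π·11.3³/(8·60.0·1.2898) = 3.8712e+06/619.13 = 6252.6 N

6250 N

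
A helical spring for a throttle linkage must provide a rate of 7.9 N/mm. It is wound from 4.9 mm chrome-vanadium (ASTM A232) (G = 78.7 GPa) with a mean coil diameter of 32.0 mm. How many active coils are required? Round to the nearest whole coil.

22

N_a = Gd⁴/(8D³k) = (78.7×10³ × 4.9⁴)/(8 × 32.0³ × 7.9)
    = 4.5369e+07 / 2.07094e+06 = 21.91 → 22 coils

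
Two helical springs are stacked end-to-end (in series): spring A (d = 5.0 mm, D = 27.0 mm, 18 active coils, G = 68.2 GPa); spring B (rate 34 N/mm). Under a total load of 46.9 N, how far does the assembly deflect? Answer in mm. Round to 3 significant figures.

4.50 mm

k_A = Gd⁴/(8D³N_a) = (68.2×10³)(5.0⁴)/(8·27.0³·18) = 15.039 N/mm
Series: 1/k_eq = 1/15.039 + 1/34 = 0.095907; k_eq = 10.427 N/mm
δ = F/k_eq = 46.9/10.427 = 4.498 mm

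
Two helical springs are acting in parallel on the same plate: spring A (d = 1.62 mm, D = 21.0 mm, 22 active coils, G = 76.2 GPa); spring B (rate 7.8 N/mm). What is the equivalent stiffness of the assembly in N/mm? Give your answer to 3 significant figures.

k_A = Gd⁴/(8D³N_a) = (76.2×10³)(1.62⁴)/(8·21.0³·22) = 0.32199 N/mm
Parallel: k_eq = 0.32199 + 7.8 = 8.122 N/mm

8.12 N/mm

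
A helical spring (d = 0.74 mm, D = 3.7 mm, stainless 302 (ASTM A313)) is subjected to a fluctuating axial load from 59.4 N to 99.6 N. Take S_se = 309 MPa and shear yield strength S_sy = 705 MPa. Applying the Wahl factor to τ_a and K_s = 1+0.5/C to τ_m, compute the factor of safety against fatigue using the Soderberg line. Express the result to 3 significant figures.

0.205

C = D/d = 3.7/0.74 = 5.0000; K_W = (4C−1)/(4C−4)+0.615/C = 1.3105; K_s = 1+0.5/C = 1.1000
F_a = (F_max−F_min)/2 = 20.1 N; F_m = (F_max+F_min)/2 = 79.5 N
τ_a = K_W·8F_aD/(πd³) = 1.3105 × 467.35 = 612.46 MPa
τ_m = K_s·8F_mD/(πd³) = 1.1000 × 1848.5 = 2033.3 MPa
Soderberg: 1/n_f = τ_a/S_se + τ_m/S_sy = 612.46/309 + 2033.3/705 = 1.98208 + 2.88415 = 4.8662
n_f = 1/4.8662 = 0.2055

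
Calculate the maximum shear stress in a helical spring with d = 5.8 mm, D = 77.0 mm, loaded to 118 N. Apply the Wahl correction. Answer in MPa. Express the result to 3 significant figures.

Spring index C = D/d = 77.0/5.8 = 13.2759
K_W = (4C−1)/(4C−4) + 0.615/C = 52.103/49.103 + 0.0463 = 1.1074
τ₀ = 8FD/(πd³) = 8·118·77.0/(π·5.8³) = 72688/612.96 = 118.58 MPa
τ_max = K·τ₀ = 1.1074 × 118.58 = 131.32 MPa

131 MPa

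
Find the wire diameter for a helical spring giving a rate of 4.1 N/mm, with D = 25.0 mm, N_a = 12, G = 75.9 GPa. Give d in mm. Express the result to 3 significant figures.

d = (8D³N_a·k / G)^(1/4) = (8·25.0³·12·4.1 / (75.9×10³))^0.25
  = (81.028)^0.25 = 3.0003 mm

3.00 mm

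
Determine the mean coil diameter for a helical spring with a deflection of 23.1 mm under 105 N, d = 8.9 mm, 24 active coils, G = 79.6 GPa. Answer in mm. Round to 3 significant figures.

83.0 mm

Required rate k = F/δ = 105/23.1 = 4.5455 N/mm
D = (Gd⁴/(8N_a·k))^(1/3) = (79.6×10³·8.9⁴/(8·24·4.5455))^(1/3)
  = (572262)^(1/3) = 83.0230 mm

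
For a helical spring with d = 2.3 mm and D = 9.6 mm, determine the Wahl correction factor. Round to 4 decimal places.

1.3836

C = D/d = 9.6/2.3 = 4.1739
K_W = (4C−1)/(4C−4) + 0.615/C = 15.696/12.696 + 0.1473 = 1.3836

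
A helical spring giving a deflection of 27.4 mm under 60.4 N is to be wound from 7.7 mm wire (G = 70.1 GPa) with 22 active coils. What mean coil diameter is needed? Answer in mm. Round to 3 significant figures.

Required rate k = F/δ = 60.4/27.4 = 2.2044 N/mm
D = (Gd⁴/(8N_a·k))^(1/3) = (70.1×10³·7.7⁴/(8·22·2.2044))^(1/3)
  = (635158)^(1/3) = 85.9595 mm

86.0 mm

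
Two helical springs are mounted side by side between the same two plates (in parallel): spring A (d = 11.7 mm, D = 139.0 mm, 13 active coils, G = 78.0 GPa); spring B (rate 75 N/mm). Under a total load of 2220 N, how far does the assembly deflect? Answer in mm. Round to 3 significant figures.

27.7 mm

k_A = Gd⁴/(8D³N_a) = (78.0×10³)(11.7⁴)/(8·139.0³·13) = 5.2331 N/mm
Parallel: k_eq = 5.2331 + 75 = 80.233 N/mm
δ = F/k_eq = 2220/80.233 = 27.669 mm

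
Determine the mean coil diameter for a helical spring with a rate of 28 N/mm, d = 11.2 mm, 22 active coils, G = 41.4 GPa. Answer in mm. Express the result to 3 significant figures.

50.9 mm

D = (Gd⁴/(8N_a·k))^(1/3) = (41.4×10³·11.2⁴/(8·22·28))^(1/3)
  = (132191)^(1/3) = 50.9410 mm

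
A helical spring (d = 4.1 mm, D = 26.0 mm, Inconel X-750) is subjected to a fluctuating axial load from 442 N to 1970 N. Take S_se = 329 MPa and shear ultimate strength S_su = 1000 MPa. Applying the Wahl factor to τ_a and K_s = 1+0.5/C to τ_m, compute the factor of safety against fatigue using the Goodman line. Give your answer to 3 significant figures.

C = D/d = 26.0/4.1 = 6.3415; K_W = (4C−1)/(4C−4)+0.615/C = 1.2374; K_s = 1+0.5/C = 1.0788
F_a = (F_max−F_min)/2 = 764 N; F_m = (F_max+F_min)/2 = 1206 N
τ_a = K_W·8F_aD/(πd³) = 1.2374 × 733.93 = 908.16 MPa
τ_m = K_s·8F_mD/(πd³) = 1.0788 × 1158.5 = 1249.9 MPa
Goodman: 1/n_f = τ_a/S_se + τ_m/S_su = 908.16/329 + 1249.9/1000 = 2.76037 + 1.24988 = 4.0102
n_f = 1/4.0102 = 0.2494

0.249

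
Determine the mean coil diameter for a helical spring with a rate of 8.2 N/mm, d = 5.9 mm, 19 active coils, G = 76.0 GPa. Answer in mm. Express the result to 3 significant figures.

42.0 mm

D = (Gd⁴/(8N_a·k))^(1/3) = (76.0×10³·5.9⁴/(8·19·8.2))^(1/3)
  = (73886.3)^(1/3) = 41.9619 mm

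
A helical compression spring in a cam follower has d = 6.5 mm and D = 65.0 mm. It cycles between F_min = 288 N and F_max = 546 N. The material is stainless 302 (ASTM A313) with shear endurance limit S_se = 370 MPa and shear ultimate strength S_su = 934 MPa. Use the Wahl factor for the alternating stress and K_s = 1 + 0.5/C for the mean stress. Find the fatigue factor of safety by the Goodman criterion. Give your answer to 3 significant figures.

1.91

C = D/d = 65.0/6.5 = 10.0000; K_W = (4C−1)/(4C−4)+0.615/C = 1.1448; K_s = 1+0.5/C = 1.0500
F_a = (F_max−F_min)/2 = 129 N; F_m = (F_max+F_min)/2 = 417 N
τ_a = K_W·8F_aD/(πd³) = 1.1448 × 77.75 = 89.011 MPa
τ_m = K_s·8F_mD/(πd³) = 1.0500 × 251.33 = 263.9 MPa
Goodman: 1/n_f = τ_a/S_se + τ_m/S_su = 89.011/370 + 263.9/934 = 0.24057 + 0.28255 = 0.52312
n_f = 1/0.52312 = 1.912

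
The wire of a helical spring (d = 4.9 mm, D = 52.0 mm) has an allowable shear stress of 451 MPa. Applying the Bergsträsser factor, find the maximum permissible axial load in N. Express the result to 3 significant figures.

356 N

C = D/d = 52.0/4.9 = 10.6122
K_B = (4C+2)/(4C−3) = 44.449/39.449 = 1.1267
τ_max = K·8FD/(πd³) → F_max = τ_allow·πd³/(8DK)
F_max = 451·π·4.9³/(8·52.0·1.1267) = 1.6669e+05/468.73 = 355.63 N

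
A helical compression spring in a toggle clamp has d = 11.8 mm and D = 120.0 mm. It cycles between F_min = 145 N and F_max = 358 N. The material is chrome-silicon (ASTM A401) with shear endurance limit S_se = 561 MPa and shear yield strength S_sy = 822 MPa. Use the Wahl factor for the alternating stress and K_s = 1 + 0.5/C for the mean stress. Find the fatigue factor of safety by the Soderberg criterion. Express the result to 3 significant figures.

C = D/d = 120.0/11.8 = 10.1695; K_W = (4C−1)/(4C−4)+0.615/C = 1.1423; K_s = 1+0.5/C = 1.0492
F_a = (F_max−F_min)/2 = 106.5 N; F_m = (F_max+F_min)/2 = 251.5 N
τ_a = K_W·8F_aD/(πd³) = 1.1423 × 19.807 = 22.625 MPa
τ_m = K_s·8F_mD/(πd³) = 1.0492 × 46.775 = 49.075 MPa
Soderberg: 1/n_f = τ_a/S_se + τ_m/S_sy = 22.625/561 + 49.075/822 = 0.04033 + 0.05970 = 0.10003
n_f = 1/0.10003 = 9.997

10.0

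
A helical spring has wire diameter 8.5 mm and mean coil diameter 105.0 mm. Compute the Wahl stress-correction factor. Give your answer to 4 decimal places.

C = D/d = 105.0/8.5 = 12.3529
K_W = (4C−1)/(4C−4) + 0.615/C = 48.412/45.412 + 0.0498 = 1.1158

1.1158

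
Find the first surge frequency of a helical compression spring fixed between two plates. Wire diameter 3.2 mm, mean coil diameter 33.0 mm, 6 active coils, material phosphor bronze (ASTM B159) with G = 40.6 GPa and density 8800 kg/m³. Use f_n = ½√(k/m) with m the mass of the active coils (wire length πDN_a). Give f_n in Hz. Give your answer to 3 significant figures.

118 Hz

k = Gd⁴/(8D³N_a) = (40.6×10³)(3.2⁴)/(8·33.0³·6) = 2.468 N/mm = 2468 N/m
Wire length L = πDN_a = π·33.0·6 = 622.04 mm
m = ρ·(πd²/4)·L = 8800 × 8.0425×10⁻⁶ m² × 0.62204 m = 0.044024 kg
f_n = ½√(k/m) = 0.5·√(2468/0.044024) = 0.5·√(56060) = 118.39 Hz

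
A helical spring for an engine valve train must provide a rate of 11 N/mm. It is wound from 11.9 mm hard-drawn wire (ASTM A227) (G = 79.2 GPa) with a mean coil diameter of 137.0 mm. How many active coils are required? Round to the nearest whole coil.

N_a = Gd⁴/(8D³k) = (79.2×10³ × 11.9⁴)/(8 × 137.0³ × 11)
    = 1.58823e+09 / 2.26279e+08 = 7.019 → 7 coils

7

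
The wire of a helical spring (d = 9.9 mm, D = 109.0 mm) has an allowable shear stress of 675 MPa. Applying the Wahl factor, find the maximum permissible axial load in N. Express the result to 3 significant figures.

2090 N

C = D/d = 109.0/9.9 = 11.0101
K_W = (4C−1)/(4C−4) + 0.615/C = 43.040/40.040 + 0.0559 = 1.1308
τ_max = K·8FD/(πd³) → F_max = τ_allow·πd³/(8DK)
F_max = 675·π·9.9³/(8·109.0·1.1308) = 2.0576e+06/986.04 = 2086.7 N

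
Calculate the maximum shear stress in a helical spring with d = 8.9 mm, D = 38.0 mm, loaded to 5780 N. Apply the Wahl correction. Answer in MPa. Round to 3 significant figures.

1090 MPa

Spring index C = D/d = 38.0/8.9 = 4.2697
K_W = (4C−1)/(4C−4) + 0.615/C = 16.079/13.079 + 0.1440 = 1.3734
τ₀ = 8FD/(πd³) = 8·5780·38.0/(π·8.9³) = 1.75712e+06/2214.7 = 793.38 MPa
τ_max = K·τ₀ = 1.3734 × 793.38 = 1089.6 MPa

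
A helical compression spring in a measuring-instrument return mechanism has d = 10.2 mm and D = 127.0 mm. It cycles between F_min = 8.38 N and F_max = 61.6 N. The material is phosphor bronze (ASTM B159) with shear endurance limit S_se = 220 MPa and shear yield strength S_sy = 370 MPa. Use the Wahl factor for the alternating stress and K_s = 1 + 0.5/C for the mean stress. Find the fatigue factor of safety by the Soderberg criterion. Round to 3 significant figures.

C = D/d = 127.0/10.2 = 12.4510; K_W = (4C−1)/(4C−4)+0.615/C = 1.1149; K_s = 1+0.5/C = 1.0402
F_a = (F_max−F_min)/2 = 26.61 N; F_m = (F_max+F_min)/2 = 34.99 N
τ_a = K_W·8F_aD/(πd³) = 1.1149 × 8.1094 = 9.0411 MPa
τ_m = K_s·8F_mD/(πd³) = 1.0402 × 10.663 = 11.091 MPa
Soderberg: 1/n_f = τ_a/S_se + τ_m/S_sy = 9.0411/220 + 11.091/370 = 0.04110 + 0.02998 = 0.071073
n_f = 1/0.071073 = 14.07

14.1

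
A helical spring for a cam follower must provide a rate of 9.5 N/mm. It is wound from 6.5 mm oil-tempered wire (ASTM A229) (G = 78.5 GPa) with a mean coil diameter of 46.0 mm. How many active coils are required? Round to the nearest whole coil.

19

N_a = Gd⁴/(8D³k) = (78.5×10³ × 6.5⁴)/(8 × 46.0³ × 9.5)
    = 1.40127e+08 / 7.39754e+06 = 18.94 → 19 coils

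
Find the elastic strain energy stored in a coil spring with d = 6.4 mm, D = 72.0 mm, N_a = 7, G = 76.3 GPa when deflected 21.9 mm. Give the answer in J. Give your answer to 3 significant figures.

k = Gd⁴/(8D³N_a) = (76.3×10³)(6.4⁴)/(8·72.0³·7) = 6.1243 N/mm
U = ½kδ² = 0.5 × 6.1243 × 21.9² = 1468.6 N·mm = 1.4686 J

1.47 J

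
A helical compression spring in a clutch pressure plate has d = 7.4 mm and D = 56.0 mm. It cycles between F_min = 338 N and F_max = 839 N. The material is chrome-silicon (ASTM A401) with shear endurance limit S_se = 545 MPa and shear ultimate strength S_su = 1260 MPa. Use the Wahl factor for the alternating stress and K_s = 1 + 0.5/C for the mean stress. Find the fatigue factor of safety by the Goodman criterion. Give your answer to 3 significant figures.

C = D/d = 56.0/7.4 = 7.5676; K_W = (4C−1)/(4C−4)+0.615/C = 1.1955; K_s = 1+0.5/C = 1.0661
F_a = (F_max−F_min)/2 = 250.5 N; F_m = (F_max+F_min)/2 = 588.5 N
τ_a = K_W·8F_aD/(πd³) = 1.1955 × 88.154 = 105.38 MPa
τ_m = K_s·8F_mD/(πd³) = 1.0661 × 207.1 = 220.78 MPa
Goodman: 1/n_f = τ_a/S_se + τ_m/S_su = 105.38/545 + 220.78/1260 = 0.19337 + 0.17522 = 0.36859
n_f = 1/0.36859 = 2.713

2.71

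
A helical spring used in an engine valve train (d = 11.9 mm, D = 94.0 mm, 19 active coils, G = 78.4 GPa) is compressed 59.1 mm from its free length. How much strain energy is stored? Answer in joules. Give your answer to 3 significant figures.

k = Gd⁴/(8D³N_a) = (78.4×10³)(11.9⁴)/(8·94.0³·19) = 12.453 N/mm
U = ½kδ² = 0.5 × 12.453 × 59.1² = 21748 N·mm = 21.748 J

21.7 J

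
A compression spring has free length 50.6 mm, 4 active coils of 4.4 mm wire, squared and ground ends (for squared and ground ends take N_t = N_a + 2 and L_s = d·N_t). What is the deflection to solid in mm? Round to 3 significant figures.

N_t = 6; L_s = 4.4·6 = 26.4 mm
δ_solid = L₀ − L_s = 50.6 − 26.4 = 24.2 mm

24.2 mm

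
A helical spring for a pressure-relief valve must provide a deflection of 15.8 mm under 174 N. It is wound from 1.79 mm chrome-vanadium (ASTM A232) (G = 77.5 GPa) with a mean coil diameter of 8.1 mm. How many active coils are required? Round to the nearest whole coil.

Required rate k = F/δ = 174/15.8 = 11.013 N/mm
N_a = Gd⁴/(8D³k) = (77.5×10³ × 1.79⁴)/(8 × 8.1³ × 11.013)
    = 795635 / 46820.6 = 16.99 → 17 coils

17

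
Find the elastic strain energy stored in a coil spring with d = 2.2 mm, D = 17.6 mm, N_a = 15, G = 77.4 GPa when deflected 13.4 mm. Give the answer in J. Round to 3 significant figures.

0.249 J

k = Gd⁴/(8D³N_a) = (77.4×10³)(2.2⁴)/(8·17.6³·15) = 2.7715 N/mm
U = ½kδ² = 0.5 × 2.7715 × 13.4² = 248.82 N·mm = 0.24882 J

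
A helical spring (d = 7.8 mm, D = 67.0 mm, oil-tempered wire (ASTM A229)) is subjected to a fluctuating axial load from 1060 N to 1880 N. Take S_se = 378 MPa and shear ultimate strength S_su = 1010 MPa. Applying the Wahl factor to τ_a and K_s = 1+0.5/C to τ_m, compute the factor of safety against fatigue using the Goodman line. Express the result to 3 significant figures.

0.990

C = D/d = 67.0/7.8 = 8.5897; K_W = (4C−1)/(4C−4)+0.615/C = 1.1704; K_s = 1+0.5/C = 1.0582
F_a = (F_max−F_min)/2 = 410 N; F_m = (F_max+F_min)/2 = 1470 N
τ_a = K_W·8F_aD/(πd³) = 1.1704 × 147.41 = 172.53 MPa
τ_m = K_s·8F_mD/(πd³) = 1.0582 × 528.5 = 559.27 MPa
Goodman: 1/n_f = τ_a/S_se + τ_m/S_su = 172.53/378 + 559.27/1010 = 0.45642 + 0.55373 = 1.0101
n_f = 1/1.0101 = 0.99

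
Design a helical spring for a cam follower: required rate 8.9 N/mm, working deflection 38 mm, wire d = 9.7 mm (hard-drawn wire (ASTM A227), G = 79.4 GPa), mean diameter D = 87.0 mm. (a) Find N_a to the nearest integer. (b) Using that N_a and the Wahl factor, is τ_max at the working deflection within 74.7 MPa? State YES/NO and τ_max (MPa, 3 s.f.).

(a) 15 coils; (b) NO, τ_max = 95.4 MPa

N_a = Gd⁴/(8D³k) = (79.4×10³)(9.7⁴)/(8·87.0³·8.9) = 14.99 → N_a = 15
Actual rate k = Gd⁴/(8D³·15) = 8.8955 N/mm
Working load F = kδ = 8.8955·38 = 338.03 N
C = 87.0/9.7 = 8.9691; K_W = (4C−1)/(4C−4)+0.615/C = 1.1627
τ_max = K_W·8FD/(πd³) = 1.1627·82.053 = 95.402 MPa
τ_max > 74.7 MPa → exceeds allowable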